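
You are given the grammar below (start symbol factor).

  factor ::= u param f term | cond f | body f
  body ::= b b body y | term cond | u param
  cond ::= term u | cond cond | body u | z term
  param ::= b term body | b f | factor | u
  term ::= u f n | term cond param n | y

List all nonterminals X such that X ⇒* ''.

{ } (none)

No nonterminal has an empty production or an RHS whose symbols are all nullable.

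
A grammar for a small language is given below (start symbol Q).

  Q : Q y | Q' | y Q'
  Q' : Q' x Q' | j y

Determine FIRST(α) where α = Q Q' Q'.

{ j, y }

Add FIRST(Q) = { j, y }; Q is not nullable, stop.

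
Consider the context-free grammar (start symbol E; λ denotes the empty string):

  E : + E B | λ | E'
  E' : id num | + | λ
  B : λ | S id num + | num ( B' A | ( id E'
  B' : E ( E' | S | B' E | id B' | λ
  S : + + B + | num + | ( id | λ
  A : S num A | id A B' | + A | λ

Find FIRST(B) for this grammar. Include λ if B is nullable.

{ (, +, id, num, λ }

B : λ contributes λ.
From B : S id num +: S nullable, take FIRST(S) ∪ {id} = { (, +, id, num }.
B : num ( B' A contributes {num}.
B : ( id E' contributes {(}.
Union: FIRST(B) = { (, +, id, num, λ }.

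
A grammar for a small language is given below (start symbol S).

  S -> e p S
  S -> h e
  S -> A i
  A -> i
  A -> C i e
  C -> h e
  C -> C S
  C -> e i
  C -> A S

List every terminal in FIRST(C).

C -> h e contributes {h}.
From C -> C S: add FIRST(C) = { e, h, i }.
C -> e i contributes {e}.
From C -> A S: add FIRST(A) = { e, h, i }.
Union: FIRST(C) = { e, h, i }.

{ e, h, i }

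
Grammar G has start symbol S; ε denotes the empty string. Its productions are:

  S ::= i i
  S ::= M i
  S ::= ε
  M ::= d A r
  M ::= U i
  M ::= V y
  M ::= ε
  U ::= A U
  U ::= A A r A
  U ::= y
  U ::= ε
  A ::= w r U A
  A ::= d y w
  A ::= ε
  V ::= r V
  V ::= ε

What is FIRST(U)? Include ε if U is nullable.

From U ::= A U: A, U nullable, take FIRST(A) ∪ FIRST(U) = { d, r, w, y }; also ε since the whole RHS is nullable.
From U ::= A A r A: A, A nullable, take FIRST(A) ∪ FIRST(A) ∪ {r} = { d, r, w }.
U ::= y contributes {y}.
U ::= ε contributes ε.
Union: FIRST(U) = { d, r, w, y, ε }.

{ d, r, w, y, ε }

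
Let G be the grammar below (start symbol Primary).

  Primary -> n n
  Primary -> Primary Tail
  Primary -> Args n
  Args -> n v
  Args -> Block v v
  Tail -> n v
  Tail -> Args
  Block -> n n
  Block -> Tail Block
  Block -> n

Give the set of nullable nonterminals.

{ } (none)

No nonterminal has an empty production or an RHS whose symbols are all nullable.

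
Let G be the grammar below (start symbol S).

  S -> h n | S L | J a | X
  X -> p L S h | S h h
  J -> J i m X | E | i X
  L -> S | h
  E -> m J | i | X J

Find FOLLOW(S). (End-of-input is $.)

S is the start symbol, so $ ∈ FOLLOW(S).
In S -> S L: add FIRST(L) = { h, i, m, p }.
In X -> p L S h: add FIRST(h) = { h }.
In X -> S h h: add FIRST(h h) = { h }.
In L -> S: S is at the end, add FOLLOW(L) = { $, h, i, m, p }.
Union: FOLLOW(S) = { $, h, i, m, p }.

{ $, h, i, m, p }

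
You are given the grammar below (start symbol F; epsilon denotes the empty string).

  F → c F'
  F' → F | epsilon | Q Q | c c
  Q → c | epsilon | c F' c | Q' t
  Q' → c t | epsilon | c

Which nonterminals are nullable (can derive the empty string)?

{ F', Q, Q' }

Directly nullable (have an epsilon-production): F', Q, Q'.
No other nonterminal has a production whose RHS symbols are all nullable.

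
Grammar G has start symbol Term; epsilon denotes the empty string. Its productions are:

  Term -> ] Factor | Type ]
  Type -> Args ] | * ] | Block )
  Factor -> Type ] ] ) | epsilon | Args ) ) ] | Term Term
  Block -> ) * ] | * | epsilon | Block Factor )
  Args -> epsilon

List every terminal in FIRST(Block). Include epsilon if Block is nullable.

Block -> ) * ] contributes {)}.
Block -> * contributes {*}.
Block -> epsilon contributes epsilon.
From Block -> Block Factor ): Block, Factor nullable, take FIRST(Block) ∪ FIRST(Factor) ∪ {)} = { ), *, ] }.
Union: FIRST(Block) = { ), *, ], epsilon }.

{ ), *, ], epsilon }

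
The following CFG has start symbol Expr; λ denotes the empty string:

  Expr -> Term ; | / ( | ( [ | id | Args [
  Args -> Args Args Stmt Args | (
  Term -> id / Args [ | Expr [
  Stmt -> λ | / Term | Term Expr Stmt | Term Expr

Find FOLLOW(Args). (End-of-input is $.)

{ (, /, [, id }

In Expr -> Args [: add FIRST([) = { [ }.
In Args -> Args Args Stmt Args: add FIRST(Args Stmt Args) = { ( }.
In Args -> Args Args Stmt Args: add FIRST(Stmt Args) = { (, /, id }.
In Args -> Args Args Stmt Args: Args is at the end, add FOLLOW(Args) = { (, /, [, id }.
In Term -> id / Args [: add FIRST([) = { [ }.
Union: FOLLOW(Args) = { (, /, [, id }.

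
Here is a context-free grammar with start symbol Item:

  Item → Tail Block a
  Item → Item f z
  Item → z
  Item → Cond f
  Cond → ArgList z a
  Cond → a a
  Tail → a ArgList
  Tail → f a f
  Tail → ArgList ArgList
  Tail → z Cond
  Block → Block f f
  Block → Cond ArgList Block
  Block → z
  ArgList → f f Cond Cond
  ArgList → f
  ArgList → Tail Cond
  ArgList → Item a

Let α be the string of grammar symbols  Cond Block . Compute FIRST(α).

{ a, f, z }

Add FIRST(Cond) = { a, f, z }; Cond is not nullable, stop.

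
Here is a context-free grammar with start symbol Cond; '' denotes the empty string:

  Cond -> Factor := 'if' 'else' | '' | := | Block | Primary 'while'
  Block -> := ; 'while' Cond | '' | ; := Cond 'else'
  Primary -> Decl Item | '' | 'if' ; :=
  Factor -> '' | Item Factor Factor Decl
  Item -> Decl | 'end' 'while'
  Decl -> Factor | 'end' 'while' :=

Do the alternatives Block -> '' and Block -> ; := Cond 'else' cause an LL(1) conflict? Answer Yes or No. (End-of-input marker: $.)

FIRST('') = { '' } and FIRST(; := Cond 'else') = { ; }.
The first is nullable but FOLLOW(Block) = { $, 'else' } is disjoint from FIRST of the second.

No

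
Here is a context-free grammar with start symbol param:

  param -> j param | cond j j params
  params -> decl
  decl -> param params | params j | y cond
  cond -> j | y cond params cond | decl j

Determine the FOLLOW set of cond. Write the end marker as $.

{ $, j, y }

In param -> cond j j params: add FIRST(j j params) = { j }.
In decl -> y cond: cond is at the end, add FOLLOW(decl) = { $, j, y }.
In cond -> y cond params cond: add FIRST(params cond) = { j, y }.
In cond -> y cond params cond: cond is at the end, add FOLLOW(cond) = { $, j, y }.
Union: FOLLOW(cond) = { $, j, y }.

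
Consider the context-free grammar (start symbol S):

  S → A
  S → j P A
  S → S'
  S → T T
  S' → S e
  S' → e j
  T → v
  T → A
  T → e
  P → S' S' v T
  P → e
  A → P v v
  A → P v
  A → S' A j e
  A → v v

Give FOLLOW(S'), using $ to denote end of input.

In S → S': S' is at the end, add FOLLOW(S) = { $, e }.
In P → S' S' v T: add FIRST(S' v T) = { e, j, v }.
In P → S' S' v T: add FIRST(v T) = { v }.
In A → S' A j e: add FIRST(A j e) = { e, j, v }.
Union: FOLLOW(S') = { $, e, j, v }.

{ $, e, j, v }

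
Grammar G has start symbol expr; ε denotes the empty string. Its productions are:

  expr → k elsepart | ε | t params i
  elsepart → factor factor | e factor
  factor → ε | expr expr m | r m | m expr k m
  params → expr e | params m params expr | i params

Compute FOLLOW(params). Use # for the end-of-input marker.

In expr → t params i: add FIRST(i) = { i }.
In params → params m params expr: add FIRST(m params expr) = { m }.
In params → params m params expr: add FIRST(expr)\{ε} = { k, t }.
  Since expr is nullable, also add FOLLOW(params) = { i, k, m, t }.
In params → i params: params is at the end, add FOLLOW(params) = { i, k, m, t }.
Union: FOLLOW(params) = { i, k, m, t }.

{ i, k, m, t }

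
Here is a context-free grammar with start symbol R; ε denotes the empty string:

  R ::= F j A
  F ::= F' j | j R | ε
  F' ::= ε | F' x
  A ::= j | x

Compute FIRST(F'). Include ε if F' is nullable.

{ x, ε }

F' ::= ε contributes ε.
From F' ::= F' x: F' nullable, take FIRST(F') ∪ {x} = { x }.
Union: FIRST(F') = { x, ε }.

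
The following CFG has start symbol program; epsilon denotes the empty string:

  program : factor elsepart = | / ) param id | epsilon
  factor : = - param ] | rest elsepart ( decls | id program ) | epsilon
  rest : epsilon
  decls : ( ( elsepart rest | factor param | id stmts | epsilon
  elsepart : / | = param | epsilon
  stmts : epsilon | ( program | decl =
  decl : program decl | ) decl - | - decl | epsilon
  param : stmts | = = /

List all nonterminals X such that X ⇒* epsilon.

Directly nullable (have an epsilon-production): program, factor, rest, decls, elsepart, stmts, decl.
param : stmts with every symbol nullable, so param is nullable.

{ decl, decls, elsepart, factor, param, program, rest, stmts }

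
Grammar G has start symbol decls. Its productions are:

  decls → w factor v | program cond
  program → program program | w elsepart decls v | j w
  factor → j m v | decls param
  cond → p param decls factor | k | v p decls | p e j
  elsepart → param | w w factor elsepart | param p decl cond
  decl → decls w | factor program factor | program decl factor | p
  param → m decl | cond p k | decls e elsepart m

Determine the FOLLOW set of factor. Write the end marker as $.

{ $, e, j, k, m, p, v, w }

In decls → w factor v: add FIRST(v) = { v }.
In cond → p param decls factor: factor is at the end, add FOLLOW(cond) = { $, e, j, k, m, p, v, w }.
In elsepart → w w factor elsepart: add FIRST(elsepart) = { j, k, m, p, v, w }.
In decl → factor program factor: add FIRST(program factor) = { j, w }.
In decl → factor program factor: factor is at the end, add FOLLOW(decl) = { $, e, j, k, m, p, v, w }.
In decl → program decl factor: factor is at the end, add FOLLOW(decl) = { $, e, j, k, m, p, v, w }.
Union: FOLLOW(factor) = { $, e, j, k, m, p, v, w }.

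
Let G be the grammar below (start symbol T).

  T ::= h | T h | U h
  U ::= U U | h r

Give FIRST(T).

{ h }

T ::= h contributes {h}.
From T ::= T h: add FIRST(T) = { h }.
From T ::= U h: add FIRST(U) = { h }.
Union: FIRST(T) = { h }.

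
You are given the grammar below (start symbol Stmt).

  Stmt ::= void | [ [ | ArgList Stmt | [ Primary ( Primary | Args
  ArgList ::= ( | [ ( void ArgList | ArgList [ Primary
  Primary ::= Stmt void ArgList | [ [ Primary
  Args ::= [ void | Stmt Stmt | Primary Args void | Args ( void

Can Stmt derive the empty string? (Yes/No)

No

No nonterminal in this grammar is nullable.
No production of Stmt has an RHS whose symbols are all nullable, so Stmt is not nullable.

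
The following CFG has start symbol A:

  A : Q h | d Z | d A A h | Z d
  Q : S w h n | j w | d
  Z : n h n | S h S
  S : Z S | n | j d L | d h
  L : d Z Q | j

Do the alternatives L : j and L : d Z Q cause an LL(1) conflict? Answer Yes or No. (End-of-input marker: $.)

No

FIRST(j) = { j } and FIRST(d Z Q) = { d }.
The FIRST sets are disjoint and neither alternative is nullable — no conflict.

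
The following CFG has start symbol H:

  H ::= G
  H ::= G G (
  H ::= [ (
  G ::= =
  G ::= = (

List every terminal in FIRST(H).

{ =, [ }

From H ::= G: add FIRST(G) = { = }.
From H ::= G G (: add FIRST(G) = { = }.
H ::= [ ( contributes {[}.
Union: FIRST(H) = { =, [ }.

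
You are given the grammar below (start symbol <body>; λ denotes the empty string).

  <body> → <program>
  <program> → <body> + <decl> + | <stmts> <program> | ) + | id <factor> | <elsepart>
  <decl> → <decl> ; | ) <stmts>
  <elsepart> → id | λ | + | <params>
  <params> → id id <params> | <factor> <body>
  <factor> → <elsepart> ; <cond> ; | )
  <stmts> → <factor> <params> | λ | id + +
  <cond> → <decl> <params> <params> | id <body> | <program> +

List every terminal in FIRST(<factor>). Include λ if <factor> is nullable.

From <factor> → <elsepart> ; <cond> ;: <elsepart> nullable, take FIRST(<elsepart>) ∪ {;} = { ), +, ;, id }.
<factor> → ) contributes {)}.
Union: FIRST(<factor>) = { ), +, ;, id }.

{ ), +, ;, id }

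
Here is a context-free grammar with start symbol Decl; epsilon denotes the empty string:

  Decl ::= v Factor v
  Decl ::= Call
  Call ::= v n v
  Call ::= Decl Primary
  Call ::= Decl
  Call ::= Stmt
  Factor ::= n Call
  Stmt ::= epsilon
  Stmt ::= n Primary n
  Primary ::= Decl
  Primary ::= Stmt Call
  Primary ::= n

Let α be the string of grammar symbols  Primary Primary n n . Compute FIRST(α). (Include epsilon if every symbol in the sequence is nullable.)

Add FIRST(Primary)\{epsilon} = { n, v }; Primary is nullable, continue.
Add FIRST(Primary)\{epsilon} = { n, v }; Primary is nullable, continue.
n is a terminal; add {n} and stop.

{ n, v }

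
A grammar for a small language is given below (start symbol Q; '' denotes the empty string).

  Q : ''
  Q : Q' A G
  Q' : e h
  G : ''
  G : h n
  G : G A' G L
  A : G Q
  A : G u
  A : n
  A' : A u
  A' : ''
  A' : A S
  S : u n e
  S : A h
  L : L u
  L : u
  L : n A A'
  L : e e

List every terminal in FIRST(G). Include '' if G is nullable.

{ e, h, n, u, '' }

G : '' contributes ''.
G : h n contributes {h}.
From G : G A' G L: G, A', G nullable, take FIRST(G) ∪ FIRST(A') ∪ FIRST(G) ∪ FIRST(L) = { e, h, n, u }.
Union: FIRST(G) = { e, h, n, u, '' }.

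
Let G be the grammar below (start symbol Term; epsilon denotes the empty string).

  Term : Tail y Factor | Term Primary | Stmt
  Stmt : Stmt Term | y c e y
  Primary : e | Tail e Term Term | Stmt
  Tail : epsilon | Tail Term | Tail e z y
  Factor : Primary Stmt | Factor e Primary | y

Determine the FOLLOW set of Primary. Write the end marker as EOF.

In Term : Term Primary: Primary is at the end, add FOLLOW(Term) = { EOF, e, y }.
In Factor : Primary Stmt: add FIRST(Stmt) = { y }.
In Factor : Factor e Primary: Primary is at the end, add FOLLOW(Factor) = { EOF, e, y }.
Union: FOLLOW(Primary) = { EOF, e, y }.

{ EOF, e, y }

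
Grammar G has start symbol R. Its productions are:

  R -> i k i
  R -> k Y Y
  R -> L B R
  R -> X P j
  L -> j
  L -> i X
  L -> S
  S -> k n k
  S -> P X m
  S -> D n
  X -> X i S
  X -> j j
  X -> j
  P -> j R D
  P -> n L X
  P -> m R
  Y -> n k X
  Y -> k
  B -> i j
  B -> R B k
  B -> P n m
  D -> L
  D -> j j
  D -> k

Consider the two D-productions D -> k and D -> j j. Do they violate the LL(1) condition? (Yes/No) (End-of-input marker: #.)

No

FIRST(k) = { k } and FIRST(j j) = { j }.
The FIRST sets are disjoint and neither alternative is nullable — no conflict.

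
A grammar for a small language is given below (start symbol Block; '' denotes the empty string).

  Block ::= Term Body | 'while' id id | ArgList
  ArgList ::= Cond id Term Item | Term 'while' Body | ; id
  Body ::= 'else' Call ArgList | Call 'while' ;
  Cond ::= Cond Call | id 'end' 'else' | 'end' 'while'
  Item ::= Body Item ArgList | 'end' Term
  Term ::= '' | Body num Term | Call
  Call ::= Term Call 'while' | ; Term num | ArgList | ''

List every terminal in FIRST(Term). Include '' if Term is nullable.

Term ::= '' contributes ''.
From Term ::= Body num Term: add FIRST(Body) = { 'else', 'end', 'while', ;, id }.
From Term ::= Call: add FIRST(Call) = { 'else', 'end', 'while', ;, id, '' } (including '' since Call is nullable).
Union: FIRST(Term) = { 'else', 'end', 'while', ;, id, '' }.

{ 'else', 'end', 'while', ;, id, '' }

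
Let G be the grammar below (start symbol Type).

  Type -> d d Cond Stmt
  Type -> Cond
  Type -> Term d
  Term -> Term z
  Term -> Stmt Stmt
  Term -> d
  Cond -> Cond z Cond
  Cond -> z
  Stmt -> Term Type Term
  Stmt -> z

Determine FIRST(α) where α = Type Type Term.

Add FIRST(Type) = { d, z }; Type is not nullable, stop.

{ d, z }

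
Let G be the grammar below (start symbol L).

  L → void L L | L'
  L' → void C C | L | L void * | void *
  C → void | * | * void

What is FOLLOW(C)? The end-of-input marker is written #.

In L' → void C C: add FIRST(C) = { *, void }.
In L' → void C C: C is at the end, add FOLLOW(L') = { #, void }.
Union: FOLLOW(C) = { #, *, void }.

{ #, *, void }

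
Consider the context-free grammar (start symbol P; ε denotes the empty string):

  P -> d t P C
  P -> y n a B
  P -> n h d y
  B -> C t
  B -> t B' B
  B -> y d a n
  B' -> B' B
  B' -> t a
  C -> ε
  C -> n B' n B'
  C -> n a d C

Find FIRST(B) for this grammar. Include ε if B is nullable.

From B -> C t: C nullable, take FIRST(C) ∪ {t} = { n, t }.
B -> t B' B contributes {t}.
B -> y d a n contributes {y}.
Union: FIRST(B) = { n, t, y }.

{ n, t, y }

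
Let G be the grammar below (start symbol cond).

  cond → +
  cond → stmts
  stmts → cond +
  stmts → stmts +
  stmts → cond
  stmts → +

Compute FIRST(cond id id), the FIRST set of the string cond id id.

{ + }

Add FIRST(cond) = { + }; cond is not nullable, stop.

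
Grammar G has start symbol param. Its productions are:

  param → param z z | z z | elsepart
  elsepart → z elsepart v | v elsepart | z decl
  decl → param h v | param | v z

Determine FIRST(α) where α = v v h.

v is a terminal; add {v} and stop.

{ v }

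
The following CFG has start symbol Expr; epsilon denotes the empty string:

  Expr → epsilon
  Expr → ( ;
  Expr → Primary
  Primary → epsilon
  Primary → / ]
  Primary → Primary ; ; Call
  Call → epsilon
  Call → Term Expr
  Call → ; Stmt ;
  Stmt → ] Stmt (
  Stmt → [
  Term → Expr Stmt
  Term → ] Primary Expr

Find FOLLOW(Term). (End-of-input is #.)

{ #, (, /, ;, [, ] }

In Call → Term Expr: add FIRST(Expr)\{epsilon} = { (, /, ; }.
  Since Expr is nullable, also add FOLLOW(Call) = { #, (, /, ;, [, ] }.
Union: FOLLOW(Term) = { #, (, /, ;, [, ] }.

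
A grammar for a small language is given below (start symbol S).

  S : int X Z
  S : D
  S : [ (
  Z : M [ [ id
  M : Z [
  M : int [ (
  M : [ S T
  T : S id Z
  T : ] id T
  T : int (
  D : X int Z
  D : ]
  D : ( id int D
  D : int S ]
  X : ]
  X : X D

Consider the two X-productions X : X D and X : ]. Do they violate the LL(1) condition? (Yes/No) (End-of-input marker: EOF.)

Yes

FIRST(X D) = { ] } and FIRST(]) = { ] }.
Both contain ], so the two alternatives are not disjoint — LL(1) conflict.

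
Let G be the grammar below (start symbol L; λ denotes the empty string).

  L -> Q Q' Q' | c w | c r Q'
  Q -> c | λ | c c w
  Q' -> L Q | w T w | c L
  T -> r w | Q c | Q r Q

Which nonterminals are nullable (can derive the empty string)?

{ Q }

Directly nullable (have an λ-production): Q.
No other nonterminal has a production whose RHS symbols are all nullable.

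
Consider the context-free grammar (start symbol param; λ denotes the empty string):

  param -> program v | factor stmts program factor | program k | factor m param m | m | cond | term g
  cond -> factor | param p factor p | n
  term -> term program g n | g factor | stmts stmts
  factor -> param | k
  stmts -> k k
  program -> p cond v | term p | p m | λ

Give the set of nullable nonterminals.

Directly nullable (have an λ-production): program.
No other nonterminal has a production whose RHS symbols are all nullable.

{ program }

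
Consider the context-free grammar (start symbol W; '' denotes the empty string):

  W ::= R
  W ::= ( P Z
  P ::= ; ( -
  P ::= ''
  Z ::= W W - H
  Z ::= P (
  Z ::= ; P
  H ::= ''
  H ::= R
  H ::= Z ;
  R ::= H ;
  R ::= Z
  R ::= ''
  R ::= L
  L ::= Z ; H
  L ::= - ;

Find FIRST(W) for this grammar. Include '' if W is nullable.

{ (, -, ;, '' }

From W ::= R: add FIRST(R) = { (, -, ;, '' } (including '' since R is nullable).
W ::= ( P Z contributes {(}.
Union: FIRST(W) = { (, -, ;, '' }.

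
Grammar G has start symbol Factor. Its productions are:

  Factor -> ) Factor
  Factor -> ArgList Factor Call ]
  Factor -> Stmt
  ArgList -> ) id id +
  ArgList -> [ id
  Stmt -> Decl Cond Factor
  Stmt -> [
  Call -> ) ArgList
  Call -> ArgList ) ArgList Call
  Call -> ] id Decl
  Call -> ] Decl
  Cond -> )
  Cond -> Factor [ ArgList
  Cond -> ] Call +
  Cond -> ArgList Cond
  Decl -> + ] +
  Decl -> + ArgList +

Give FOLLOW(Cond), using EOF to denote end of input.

{ ), +, [ }

In Stmt -> Decl Cond Factor: add FIRST(Factor) = { ), +, [ }.
In Cond -> ArgList Cond: Cond is at the end, add FOLLOW(Cond) = { ), +, [ }.
Union: FOLLOW(Cond) = { ), +, [ }.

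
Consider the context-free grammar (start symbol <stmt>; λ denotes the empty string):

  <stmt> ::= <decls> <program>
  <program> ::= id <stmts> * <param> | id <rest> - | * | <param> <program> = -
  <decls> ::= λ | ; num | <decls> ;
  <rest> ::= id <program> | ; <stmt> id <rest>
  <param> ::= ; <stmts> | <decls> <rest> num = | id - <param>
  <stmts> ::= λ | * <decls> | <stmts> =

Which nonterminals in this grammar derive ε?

Directly nullable (have an λ-production): <decls>, <stmts>.
No other nonterminal has a production whose RHS symbols are all nullable.

{ <decls>, <stmts> }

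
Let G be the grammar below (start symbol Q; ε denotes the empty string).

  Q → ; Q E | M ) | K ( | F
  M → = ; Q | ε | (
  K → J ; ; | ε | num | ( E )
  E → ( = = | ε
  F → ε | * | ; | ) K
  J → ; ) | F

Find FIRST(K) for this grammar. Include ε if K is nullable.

From K → J ; ;: J nullable, take FIRST(J) ∪ {;} = { ), *, ; }.
K → ε contributes ε.
K → num contributes {num}.
K → ( E ) contributes {(}.
Union: FIRST(K) = { (, ), *, ;, num, ε }.

{ (, ), *, ;, num, ε }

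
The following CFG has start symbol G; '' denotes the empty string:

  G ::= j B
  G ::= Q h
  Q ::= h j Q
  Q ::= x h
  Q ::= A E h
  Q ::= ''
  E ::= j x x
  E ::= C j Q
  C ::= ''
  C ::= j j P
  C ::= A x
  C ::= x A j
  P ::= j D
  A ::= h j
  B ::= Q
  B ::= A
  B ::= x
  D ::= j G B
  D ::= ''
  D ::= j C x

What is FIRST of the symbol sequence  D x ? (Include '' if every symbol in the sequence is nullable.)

{ j, x }

Add FIRST(D)\{''} = { j }; D is nullable, continue.
x is a terminal; add {x} and stop.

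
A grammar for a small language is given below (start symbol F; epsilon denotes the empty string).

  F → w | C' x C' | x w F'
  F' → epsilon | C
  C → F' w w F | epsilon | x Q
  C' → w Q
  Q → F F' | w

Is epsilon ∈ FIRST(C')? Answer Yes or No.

Nullable nonterminals: C, F'.
No production of C' has an RHS whose symbols are all nullable, so C' is not nullable.

No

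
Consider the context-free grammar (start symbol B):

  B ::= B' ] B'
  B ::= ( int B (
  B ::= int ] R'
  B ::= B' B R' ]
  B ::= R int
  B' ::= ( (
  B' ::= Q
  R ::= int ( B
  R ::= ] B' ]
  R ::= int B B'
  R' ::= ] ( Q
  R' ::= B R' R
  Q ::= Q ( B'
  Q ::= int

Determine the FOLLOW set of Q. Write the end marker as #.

In B' ::= Q: Q is at the end, add FOLLOW(B') = { #, (, ], int }.
In R' ::= ] ( Q: Q is at the end, add FOLLOW(R') = { #, (, ], int }.
In Q ::= Q ( B': add FIRST(( B') = { ( }.
Union: FOLLOW(Q) = { #, (, ], int }.

{ #, (, ], int }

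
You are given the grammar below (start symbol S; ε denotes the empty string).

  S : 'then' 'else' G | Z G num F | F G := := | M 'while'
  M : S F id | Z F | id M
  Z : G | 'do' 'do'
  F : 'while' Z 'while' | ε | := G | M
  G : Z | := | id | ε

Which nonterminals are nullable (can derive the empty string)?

Directly nullable (have an ε-production): F, G.
Z : G with every symbol nullable, so Z is nullable.
M : Z F with every symbol nullable, so M is nullable.
No other nonterminal has a production whose RHS symbols are all nullable.

{ F, G, M, Z }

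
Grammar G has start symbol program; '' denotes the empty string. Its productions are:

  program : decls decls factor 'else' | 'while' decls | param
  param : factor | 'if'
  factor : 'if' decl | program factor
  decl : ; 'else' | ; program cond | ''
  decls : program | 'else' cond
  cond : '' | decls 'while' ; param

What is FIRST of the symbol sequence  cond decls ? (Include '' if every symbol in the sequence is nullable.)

Add FIRST(cond)\{''} = { 'else', 'if', 'while' }; cond is nullable, continue.
Add FIRST(decls) = { 'else', 'if', 'while' }; decls is not nullable, stop.

{ 'else', 'if', 'while' }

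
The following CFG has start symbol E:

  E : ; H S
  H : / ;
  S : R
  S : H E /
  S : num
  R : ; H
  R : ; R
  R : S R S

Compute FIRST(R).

R : ; H contributes {;}.
R : ; R contributes {;}.
From R : S R S: add FIRST(S) = { /, ;, num }.
Union: FIRST(R) = { /, ;, num }.

{ /, ;, num }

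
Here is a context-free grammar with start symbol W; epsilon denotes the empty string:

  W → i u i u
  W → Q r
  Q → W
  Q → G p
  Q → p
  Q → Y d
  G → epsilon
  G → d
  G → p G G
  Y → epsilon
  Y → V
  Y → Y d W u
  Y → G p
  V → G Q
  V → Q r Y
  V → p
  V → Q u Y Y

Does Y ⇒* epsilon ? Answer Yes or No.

Y has an epsilon-production, so Y ⇒ epsilon.

Yes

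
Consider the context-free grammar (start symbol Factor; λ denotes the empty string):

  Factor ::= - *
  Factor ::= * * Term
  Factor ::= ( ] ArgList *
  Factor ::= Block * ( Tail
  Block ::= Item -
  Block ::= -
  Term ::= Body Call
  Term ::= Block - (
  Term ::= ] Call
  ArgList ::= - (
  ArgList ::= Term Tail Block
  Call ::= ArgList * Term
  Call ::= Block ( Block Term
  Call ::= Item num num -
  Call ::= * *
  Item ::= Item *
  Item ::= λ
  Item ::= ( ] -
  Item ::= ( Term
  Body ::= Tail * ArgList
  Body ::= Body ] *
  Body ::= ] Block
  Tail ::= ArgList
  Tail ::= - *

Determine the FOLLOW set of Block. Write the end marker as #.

{ #, (, *, -, ], num }

In Factor ::= Block * ( Tail: add FIRST(* ( Tail) = { * }.
In Term ::= Block - (: add FIRST(- () = { - }.
In ArgList ::= Term Tail Block: Block is at the end, add FOLLOW(ArgList) = { #, (, *, -, ], num }.
In Call ::= Block ( Block Term: add FIRST(( Block Term) = { ( }.
In Call ::= Block ( Block Term: add FIRST(Term) = { (, *, -, ] }.
In Body ::= ] Block: Block is at the end, add FOLLOW(Body) = { (, *, -, ], num }.
Union: FOLLOW(Block) = { #, (, *, -, ], num }.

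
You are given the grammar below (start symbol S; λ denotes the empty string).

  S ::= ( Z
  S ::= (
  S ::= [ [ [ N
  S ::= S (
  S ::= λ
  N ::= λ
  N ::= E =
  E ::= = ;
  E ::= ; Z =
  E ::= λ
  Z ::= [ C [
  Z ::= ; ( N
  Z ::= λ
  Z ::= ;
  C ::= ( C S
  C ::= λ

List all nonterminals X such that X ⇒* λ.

Directly nullable (have an λ-production): S, N, E, Z, C.

{ C, E, N, S, Z }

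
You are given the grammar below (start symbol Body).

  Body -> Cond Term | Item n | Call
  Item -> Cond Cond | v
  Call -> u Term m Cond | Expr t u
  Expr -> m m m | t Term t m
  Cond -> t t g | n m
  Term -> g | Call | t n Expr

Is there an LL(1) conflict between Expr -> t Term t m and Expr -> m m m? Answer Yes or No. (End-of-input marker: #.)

FIRST(t Term t m) = { t } and FIRST(m m m) = { m }.
The FIRST sets are disjoint and neither alternative is nullable — no conflict.

No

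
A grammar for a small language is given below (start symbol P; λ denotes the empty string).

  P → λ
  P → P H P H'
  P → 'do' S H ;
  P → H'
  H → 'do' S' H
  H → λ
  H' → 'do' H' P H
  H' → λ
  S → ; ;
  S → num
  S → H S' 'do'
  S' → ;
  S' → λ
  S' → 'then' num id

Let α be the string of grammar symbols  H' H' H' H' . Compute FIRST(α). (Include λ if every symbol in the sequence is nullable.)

Add FIRST(H')\{λ} = { 'do' }; H' is nullable, continue.
Add FIRST(H')\{λ} = { 'do' }; H' is nullable, continue.
Add FIRST(H')\{λ} = { 'do' }; H' is nullable, continue.
Add FIRST(H')\{λ} = { 'do' }; H' is nullable, continue.
Every symbol is nullable, so include λ.

{ 'do', λ }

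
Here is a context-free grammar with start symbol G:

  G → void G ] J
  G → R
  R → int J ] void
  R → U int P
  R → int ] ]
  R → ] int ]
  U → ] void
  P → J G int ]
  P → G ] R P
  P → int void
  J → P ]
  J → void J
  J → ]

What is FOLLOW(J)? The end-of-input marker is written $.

In G → void G ] J: J is at the end, add FOLLOW(G) = { $, ], int }.
In R → int J ] void: add FIRST(] void) = { ] }.
In P → J G int ]: add FIRST(G int ]) = { ], int, void }.
In J → void J: J is at the end, add FOLLOW(J) = { $, ], int, void }.
Union: FOLLOW(J) = { $, ], int, void }.

{ $, ], int, void }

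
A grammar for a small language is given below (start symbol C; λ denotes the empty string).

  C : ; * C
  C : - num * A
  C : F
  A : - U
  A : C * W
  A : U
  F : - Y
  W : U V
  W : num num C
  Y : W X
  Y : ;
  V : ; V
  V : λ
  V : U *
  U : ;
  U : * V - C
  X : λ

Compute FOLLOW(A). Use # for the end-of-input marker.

{ #, *, ; }

In C : - num * A: A is at the end, add FOLLOW(C) = { #, *, ; }.
Union: FOLLOW(A) = { #, *, ; }.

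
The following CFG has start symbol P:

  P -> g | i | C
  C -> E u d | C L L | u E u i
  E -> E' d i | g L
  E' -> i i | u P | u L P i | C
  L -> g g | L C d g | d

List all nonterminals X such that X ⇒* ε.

No nonterminal has an empty production or an RHS whose symbols are all nullable.

{ } (none)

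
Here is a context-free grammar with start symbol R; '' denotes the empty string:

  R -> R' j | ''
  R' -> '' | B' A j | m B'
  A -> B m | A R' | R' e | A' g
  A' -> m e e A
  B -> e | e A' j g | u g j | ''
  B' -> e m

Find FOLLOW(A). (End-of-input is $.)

In R' -> B' A j: add FIRST(j) = { j }.
In A -> A R': add FIRST(R')\{''} = { e, m }.
  Since R' is nullable, also add FOLLOW(A) = { e, g, j, m }.
In A' -> m e e A: A is at the end, add FOLLOW(A') = { g, j }.
Union: FOLLOW(A) = { e, g, j, m }.

{ e, g, j, m }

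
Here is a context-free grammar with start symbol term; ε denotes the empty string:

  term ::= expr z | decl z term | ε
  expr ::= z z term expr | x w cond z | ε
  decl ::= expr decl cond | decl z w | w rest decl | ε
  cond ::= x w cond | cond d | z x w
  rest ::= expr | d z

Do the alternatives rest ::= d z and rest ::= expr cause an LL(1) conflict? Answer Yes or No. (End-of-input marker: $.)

FIRST(d z) = { d } and FIRST(expr) = { x, z, ε }.
The second is nullable but FOLLOW(rest) = { w, x, z } is disjoint from FIRST of the first.

No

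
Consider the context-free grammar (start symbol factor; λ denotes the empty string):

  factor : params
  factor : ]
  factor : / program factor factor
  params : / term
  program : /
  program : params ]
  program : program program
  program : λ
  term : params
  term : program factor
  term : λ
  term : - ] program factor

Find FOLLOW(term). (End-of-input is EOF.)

In params : / term: term is at the end, add FOLLOW(params) = { EOF, /, ] }.
Union: FOLLOW(term) = { EOF, /, ] }.

{ EOF, /, ] }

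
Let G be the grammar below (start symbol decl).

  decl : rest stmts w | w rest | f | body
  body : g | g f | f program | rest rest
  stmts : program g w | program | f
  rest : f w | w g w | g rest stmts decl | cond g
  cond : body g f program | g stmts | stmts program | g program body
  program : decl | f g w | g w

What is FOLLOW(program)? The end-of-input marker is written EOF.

{ EOF, f, g, w }

In body : f program: program is at the end, add FOLLOW(body) = { EOF, f, g, w }.
In stmts : program g w: add FIRST(g w) = { g }.
In stmts : program: program is at the end, add FOLLOW(stmts) = { f, g, w }.
In cond : body g f program: program is at the end, add FOLLOW(cond) = { g }.
In cond : stmts program: program is at the end, add FOLLOW(cond) = { g }.
In cond : g program body: add FIRST(body) = { f, g, w }.
Union: FOLLOW(program) = { EOF, f, g, w }.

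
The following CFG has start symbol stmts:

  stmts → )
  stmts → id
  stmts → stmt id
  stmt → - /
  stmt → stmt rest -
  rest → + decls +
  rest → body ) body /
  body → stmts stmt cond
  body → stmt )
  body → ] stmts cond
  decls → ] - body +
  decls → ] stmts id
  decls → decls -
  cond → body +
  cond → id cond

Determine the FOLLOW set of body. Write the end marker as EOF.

In rest → body ) body /: add FIRST() body /) = { ) }.
In rest → body ) body /: add FIRST(/) = { / }.
In decls → ] - body +: add FIRST(+) = { + }.
In cond → body +: add FIRST(+) = { + }.
Union: FOLLOW(body) = { ), +, / }.

{ ), +, / }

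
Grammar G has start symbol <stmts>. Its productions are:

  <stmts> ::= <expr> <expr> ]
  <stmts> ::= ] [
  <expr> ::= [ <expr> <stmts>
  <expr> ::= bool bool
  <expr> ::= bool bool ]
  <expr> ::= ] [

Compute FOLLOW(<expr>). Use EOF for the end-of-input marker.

{ [, ], bool }

In <stmts> ::= <expr> <expr> ]: add FIRST(<expr> ]) = { [, ], bool }.
In <stmts> ::= <expr> <expr> ]: add FIRST(]) = { ] }.
In <expr> ::= [ <expr> <stmts>: add FIRST(<stmts>) = { [, ], bool }.
Union: FOLLOW(<expr>) = { [, ], bool }.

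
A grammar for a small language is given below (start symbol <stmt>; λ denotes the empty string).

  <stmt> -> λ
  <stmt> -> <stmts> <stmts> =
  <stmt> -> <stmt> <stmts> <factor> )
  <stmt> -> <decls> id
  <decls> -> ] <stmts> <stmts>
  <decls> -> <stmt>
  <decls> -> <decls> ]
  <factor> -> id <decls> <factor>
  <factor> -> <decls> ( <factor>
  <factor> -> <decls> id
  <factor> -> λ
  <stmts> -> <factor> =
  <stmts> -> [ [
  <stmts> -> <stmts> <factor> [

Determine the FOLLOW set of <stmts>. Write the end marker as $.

In <stmt> -> <stmts> <stmts> =: add FIRST(<stmts> =) = { (, =, [, ], id }.
In <stmt> -> <stmts> <stmts> =: add FIRST(=) = { = }.
In <stmt> -> <stmt> <stmts> <factor> ): add FIRST(<factor> )) = { (, ), =, [, ], id }.
In <decls> -> ] <stmts> <stmts>: add FIRST(<stmts>) = { (, =, [, ], id }.
In <decls> -> ] <stmts> <stmts>: <stmts> is at the end, add FOLLOW(<decls>) = { (, ), =, [, ], id }.
In <stmts> -> <stmts> <factor> [: add FIRST(<factor> [) = { (, =, [, ], id }.
Union: FOLLOW(<stmts>) = { (, ), =, [, ], id }.

{ (, ), =, [, ], id }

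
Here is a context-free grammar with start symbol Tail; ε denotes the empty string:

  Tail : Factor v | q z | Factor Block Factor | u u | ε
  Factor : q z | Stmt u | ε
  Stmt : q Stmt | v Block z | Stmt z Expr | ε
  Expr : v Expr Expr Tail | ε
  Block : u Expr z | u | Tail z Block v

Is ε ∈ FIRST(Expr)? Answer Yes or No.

Yes

Expr has an ε-production, so Expr ⇒ ε.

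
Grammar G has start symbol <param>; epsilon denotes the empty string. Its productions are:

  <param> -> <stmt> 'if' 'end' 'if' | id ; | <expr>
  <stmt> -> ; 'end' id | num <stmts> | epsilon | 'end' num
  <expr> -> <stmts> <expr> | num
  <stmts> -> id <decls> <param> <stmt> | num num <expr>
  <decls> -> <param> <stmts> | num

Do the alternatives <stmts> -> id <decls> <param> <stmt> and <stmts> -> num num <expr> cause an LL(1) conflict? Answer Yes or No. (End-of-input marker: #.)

No

FIRST(id <decls> <param> <stmt>) = { id } and FIRST(num num <expr>) = { num }.
The FIRST sets are disjoint and neither alternative is nullable — no conflict.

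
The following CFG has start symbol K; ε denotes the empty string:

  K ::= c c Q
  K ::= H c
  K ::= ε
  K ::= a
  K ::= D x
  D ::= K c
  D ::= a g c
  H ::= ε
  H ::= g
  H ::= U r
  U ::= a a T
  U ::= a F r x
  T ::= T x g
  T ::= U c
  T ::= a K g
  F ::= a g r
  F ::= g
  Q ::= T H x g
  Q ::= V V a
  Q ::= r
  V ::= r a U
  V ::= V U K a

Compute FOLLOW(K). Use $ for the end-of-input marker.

{ $, a, c, g }

K is the start symbol, so $ ∈ FOLLOW(K).
In D ::= K c: add FIRST(c) = { c }.
In T ::= a K g: add FIRST(g) = { g }.
In V ::= V U K a: add FIRST(a) = { a }.
Union: FOLLOW(K) = { $, a, c, g }.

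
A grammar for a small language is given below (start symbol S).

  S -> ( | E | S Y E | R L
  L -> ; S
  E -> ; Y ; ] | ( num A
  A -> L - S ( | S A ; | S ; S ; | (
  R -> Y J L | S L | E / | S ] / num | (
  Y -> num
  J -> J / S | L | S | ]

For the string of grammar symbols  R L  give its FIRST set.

{ (, ;, num }

Add FIRST(R) = { (, ;, num }; R is not nullable, stop.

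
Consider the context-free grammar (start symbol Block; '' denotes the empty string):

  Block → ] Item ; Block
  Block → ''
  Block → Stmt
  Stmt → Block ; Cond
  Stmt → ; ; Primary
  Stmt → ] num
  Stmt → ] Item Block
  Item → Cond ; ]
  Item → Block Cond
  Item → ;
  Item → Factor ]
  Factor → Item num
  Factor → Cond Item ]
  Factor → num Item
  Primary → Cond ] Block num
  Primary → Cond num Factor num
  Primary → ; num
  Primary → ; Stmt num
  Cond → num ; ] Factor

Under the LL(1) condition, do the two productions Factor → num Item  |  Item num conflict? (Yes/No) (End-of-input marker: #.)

Yes

FIRST(num Item) = { num } and FIRST(Item num) = { ;, ], num }.
Both contain num, so the two alternatives are not disjoint — LL(1) conflict.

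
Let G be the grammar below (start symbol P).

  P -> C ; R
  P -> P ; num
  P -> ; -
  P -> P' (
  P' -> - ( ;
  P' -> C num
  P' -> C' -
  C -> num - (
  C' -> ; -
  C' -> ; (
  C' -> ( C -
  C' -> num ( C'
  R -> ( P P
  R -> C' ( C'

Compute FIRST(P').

{ (, -, ;, num }

P' -> - ( ; contributes {-}.
From P' -> C num: add FIRST(C) = { num }.
From P' -> C' -: add FIRST(C') = { (, ;, num }.
Union: FIRST(P') = { (, -, ;, num }.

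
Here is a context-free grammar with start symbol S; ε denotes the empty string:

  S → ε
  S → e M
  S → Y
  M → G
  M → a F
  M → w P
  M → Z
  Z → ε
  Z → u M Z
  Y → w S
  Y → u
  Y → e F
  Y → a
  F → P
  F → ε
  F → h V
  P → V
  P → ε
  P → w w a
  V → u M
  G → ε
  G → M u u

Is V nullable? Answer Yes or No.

Nullable nonterminals: F, G, M, P, S, Z.
No production of V has an RHS whose symbols are all nullable, so V is not nullable.

No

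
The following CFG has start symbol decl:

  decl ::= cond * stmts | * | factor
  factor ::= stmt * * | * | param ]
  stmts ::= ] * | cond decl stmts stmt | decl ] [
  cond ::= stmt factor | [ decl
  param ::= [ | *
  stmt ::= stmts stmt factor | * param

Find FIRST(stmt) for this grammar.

From stmt ::= stmts stmt factor: add FIRST(stmts) = { *, [, ] }.
stmt ::= * param contributes {*}.
Union: FIRST(stmt) = { *, [, ] }.

{ *, [, ] }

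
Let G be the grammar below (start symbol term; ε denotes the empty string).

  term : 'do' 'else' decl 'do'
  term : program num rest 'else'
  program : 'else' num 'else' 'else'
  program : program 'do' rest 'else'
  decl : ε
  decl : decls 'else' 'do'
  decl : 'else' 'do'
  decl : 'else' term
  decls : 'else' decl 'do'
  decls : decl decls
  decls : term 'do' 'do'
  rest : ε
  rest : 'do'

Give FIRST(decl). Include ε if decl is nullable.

decl : ε contributes ε.
From decl : decls 'else' 'do': add FIRST(decls) = { 'do', 'else' }.
decl : 'else' 'do' contributes {'else'}.
decl : 'else' term contributes {'else'}.
Union: FIRST(decl) = { 'do', 'else', ε }.

{ 'do', 'else', ε }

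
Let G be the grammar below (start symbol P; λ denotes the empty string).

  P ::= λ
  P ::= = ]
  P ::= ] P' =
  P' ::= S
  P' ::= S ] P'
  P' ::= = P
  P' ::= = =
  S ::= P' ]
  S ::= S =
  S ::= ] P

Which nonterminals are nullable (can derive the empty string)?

{ P }

Directly nullable (have an λ-production): P.
No other nonterminal has a production whose RHS symbols are all nullable.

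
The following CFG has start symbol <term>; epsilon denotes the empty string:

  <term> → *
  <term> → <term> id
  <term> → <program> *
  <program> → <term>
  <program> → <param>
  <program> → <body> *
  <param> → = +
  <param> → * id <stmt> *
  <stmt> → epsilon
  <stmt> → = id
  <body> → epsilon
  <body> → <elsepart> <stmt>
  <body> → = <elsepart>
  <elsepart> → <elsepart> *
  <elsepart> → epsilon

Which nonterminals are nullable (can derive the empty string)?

{ <body>, <elsepart>, <stmt> }

Directly nullable (have an epsilon-production): <stmt>, <body>, <elsepart>.
No other nonterminal has a production whose RHS symbols are all nullable.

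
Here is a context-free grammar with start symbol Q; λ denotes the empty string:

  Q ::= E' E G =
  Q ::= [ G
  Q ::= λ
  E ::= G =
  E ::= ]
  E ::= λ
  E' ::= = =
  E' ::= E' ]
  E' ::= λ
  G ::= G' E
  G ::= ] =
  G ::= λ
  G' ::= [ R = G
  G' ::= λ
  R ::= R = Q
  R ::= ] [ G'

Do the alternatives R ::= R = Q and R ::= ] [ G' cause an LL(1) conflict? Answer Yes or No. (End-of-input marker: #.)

Yes

FIRST(R = Q) = { ] } and FIRST(] [ G') = { ] }.
Both contain ], so the two alternatives are not disjoint — LL(1) conflict.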